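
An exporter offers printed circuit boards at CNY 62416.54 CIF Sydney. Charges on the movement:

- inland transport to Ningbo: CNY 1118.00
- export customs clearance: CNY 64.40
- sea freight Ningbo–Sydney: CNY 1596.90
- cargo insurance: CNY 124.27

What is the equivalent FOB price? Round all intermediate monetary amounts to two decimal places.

FOB price: CNY 60695.37

Not relevant to the conversion: export clearance, inland to port — on the seller under both CIF and FOB; already in the CIF price and stays in the FOB price.
From CIF to FOB, the seller no longer bears: freight, insurance.
FOB price = 62416.54 − 1596.90 − 124.27 = 60695.37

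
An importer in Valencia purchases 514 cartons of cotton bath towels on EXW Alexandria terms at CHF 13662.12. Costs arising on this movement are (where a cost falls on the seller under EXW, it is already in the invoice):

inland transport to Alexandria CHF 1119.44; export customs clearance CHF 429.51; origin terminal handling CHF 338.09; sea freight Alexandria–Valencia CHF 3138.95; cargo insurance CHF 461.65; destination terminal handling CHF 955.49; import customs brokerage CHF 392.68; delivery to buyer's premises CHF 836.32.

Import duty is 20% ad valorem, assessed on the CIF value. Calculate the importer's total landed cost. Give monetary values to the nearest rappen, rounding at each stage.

Total landed cost: CHF 25164.20

EXW: the seller makes goods available at their premises; the buyer bears all onward costs.
CIF value = EXW price + inland to port + export clearance + origin terminal + freight + insurance = 13662.12 + 1119.44 + 429.51 + 338.09 + 3138.95 + 461.65 = 19149.76
Import duty = 19149.76 × 20% = 3829.95
Buyer bears: inland to port 1119.44 + export clearance 429.51 + origin terminal 338.09 + freight 3138.95 + insurance 461.65 + destination terminal 955.49 + brokerage 392.68 + delivery 836.32 + duty 3829.95 = 11502.08
Landed cost = invoice 13662.12 + 11502.08 = 25164.20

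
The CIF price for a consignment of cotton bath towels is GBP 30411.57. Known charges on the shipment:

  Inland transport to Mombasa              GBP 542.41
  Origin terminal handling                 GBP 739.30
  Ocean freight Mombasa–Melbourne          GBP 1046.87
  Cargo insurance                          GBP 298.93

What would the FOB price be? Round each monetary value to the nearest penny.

Not relevant to the conversion: origin terminal, inland to port — on the seller under both CIF and FOB; already in the CIF price and stays in the FOB price.
From CIF to FOB, the seller no longer bears: freight, insurance.
FOB price = 30411.57 − 1046.87 − 298.93 = 29065.77

FOB price: GBP 29065.77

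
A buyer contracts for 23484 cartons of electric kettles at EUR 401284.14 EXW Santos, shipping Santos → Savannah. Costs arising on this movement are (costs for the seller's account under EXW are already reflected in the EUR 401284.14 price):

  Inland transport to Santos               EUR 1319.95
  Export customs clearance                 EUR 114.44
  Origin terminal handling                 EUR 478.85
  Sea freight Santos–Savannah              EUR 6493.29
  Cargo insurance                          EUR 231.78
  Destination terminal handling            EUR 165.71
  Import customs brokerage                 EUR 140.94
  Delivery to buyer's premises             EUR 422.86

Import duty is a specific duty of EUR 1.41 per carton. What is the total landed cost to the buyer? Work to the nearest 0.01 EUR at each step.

EXW: the seller makes goods available at their premises; the buyer bears all onward costs.
CIF value = EXW price + inland to port + export clearance + origin terminal + freight + insurance = 401284.14 + 1319.95 + 114.44 + 478.85 + 6493.29 + 231.78 = 409922.45
Import duty = 23484 × 1.41 = 33112.44
Buyer bears: inland to port 1319.95 + export clearance 114.44 + origin terminal 478.85 + freight 6493.29 + insurance 231.78 + destination terminal 165.71 + brokerage 140.94 + delivery 422.86 + duty 33112.44 = 42480.26
Landed cost = invoice 401284.14 + 42480.26 = 443764.40

Total landed cost: EUR 443764.40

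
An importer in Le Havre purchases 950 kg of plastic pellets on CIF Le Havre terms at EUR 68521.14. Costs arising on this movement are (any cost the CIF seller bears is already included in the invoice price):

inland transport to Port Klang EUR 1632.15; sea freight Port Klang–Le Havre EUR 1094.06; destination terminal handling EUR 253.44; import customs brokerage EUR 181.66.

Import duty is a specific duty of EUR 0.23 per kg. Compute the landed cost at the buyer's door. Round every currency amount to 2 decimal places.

CIF: the seller pays costs through ocean freight and marine insurance to the destination port.
Already in the invoice (seller's account under CIF): inland to port, freight — exclude.
The CIF price already equals the CIF value: 68521.14
Import duty = 950 × 0.23 = 218.50
Buyer bears: destination terminal 253.44 + brokerage 181.66 + duty 218.50 = 653.60
Landed cost = invoice 68521.14 + 653.60 = 69174.74

Total landed cost: EUR 69174.74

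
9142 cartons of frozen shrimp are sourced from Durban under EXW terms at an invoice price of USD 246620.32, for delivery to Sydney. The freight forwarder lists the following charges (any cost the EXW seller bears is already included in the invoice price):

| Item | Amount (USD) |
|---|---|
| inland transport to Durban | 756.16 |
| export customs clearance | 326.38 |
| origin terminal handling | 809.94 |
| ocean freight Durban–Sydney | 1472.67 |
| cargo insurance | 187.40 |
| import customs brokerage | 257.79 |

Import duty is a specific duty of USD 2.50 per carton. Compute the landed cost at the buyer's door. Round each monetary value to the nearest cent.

EXW: the seller makes goods available at their premises; the buyer bears all onward costs.
CIF value = EXW price + inland to port + export clearance + origin terminal + freight + insurance = 246620.32 + 756.16 + 326.38 + 809.94 + 1472.67 + 187.40 = 250172.87
Import duty = 9142 × 2.50 = 22855.00
Buyer bears: inland to port 756.16 + export clearance 326.38 + origin terminal 809.94 + freight 1472.67 + insurance 187.40 + brokerage 257.79 + duty 22855.00 = 26665.34
Landed cost = invoice 246620.32 + 26665.34 = 273285.66

Total landed cost: USD 273285.66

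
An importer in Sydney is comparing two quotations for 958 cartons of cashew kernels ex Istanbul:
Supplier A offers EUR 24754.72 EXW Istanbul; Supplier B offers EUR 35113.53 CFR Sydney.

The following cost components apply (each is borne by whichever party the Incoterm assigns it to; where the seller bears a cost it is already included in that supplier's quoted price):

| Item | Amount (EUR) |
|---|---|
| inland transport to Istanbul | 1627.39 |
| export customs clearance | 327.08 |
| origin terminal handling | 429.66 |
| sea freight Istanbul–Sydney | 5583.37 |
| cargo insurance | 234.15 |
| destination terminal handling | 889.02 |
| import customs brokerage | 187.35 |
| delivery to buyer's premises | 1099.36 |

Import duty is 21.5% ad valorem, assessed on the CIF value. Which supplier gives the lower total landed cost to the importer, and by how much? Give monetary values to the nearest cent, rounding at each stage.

Supplier A is cheaper by EUR 2905.44

Supplier A (EXW):
CIF value = EXW price + inland to port + export clearance + origin terminal + freight + insurance = 24754.72 + 1627.39 + 327.08 + 429.66 + 5583.37 + 234.15 = 32956.37
Import duty = 32956.37 × 21.5% = 7085.62
Buyer bears (A): 1627.39 + 327.08 + 429.66 + 5583.37 + 234.15 + 889.02 + 187.35 + 1099.36 = 10377.38
Landed cost (A) = invoice 24754.72 + 10377.38 + duty 7085.62 = 42217.72
Supplier B (CFR):
CIF value = CFR price + insurance = 35113.53 + 234.15 = 35347.68
Import duty = 35347.68 × 21.5% = 7599.75
Buyer bears (B): 234.15 + 889.02 + 187.35 + 1099.36 = 2409.88
Landed cost (B) = invoice 35113.53 + 2409.88 + duty 7599.75 = 45123.16
Difference = |42217.72 − 45123.16| = 2905.44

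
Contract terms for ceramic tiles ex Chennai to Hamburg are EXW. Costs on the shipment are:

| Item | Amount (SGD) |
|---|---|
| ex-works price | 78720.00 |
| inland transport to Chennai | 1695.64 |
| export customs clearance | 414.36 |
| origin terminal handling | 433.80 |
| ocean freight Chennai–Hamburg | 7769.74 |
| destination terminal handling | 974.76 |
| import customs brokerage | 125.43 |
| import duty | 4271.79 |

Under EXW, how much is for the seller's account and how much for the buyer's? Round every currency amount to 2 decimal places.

EXW: the seller makes goods available at their premises; the buyer bears all onward costs.
Seller's account: goods 78720.00 = 78720.00
Buyer's account: inland to port 1695.64 + export clearance 414.36 + origin terminal 433.80 + freight 7769.74 + destination terminal 974.76 + brokerage 125.43 + duty 4271.79 = 15685.52

Seller: SGD 78720.00; buyer: SGD 15685.52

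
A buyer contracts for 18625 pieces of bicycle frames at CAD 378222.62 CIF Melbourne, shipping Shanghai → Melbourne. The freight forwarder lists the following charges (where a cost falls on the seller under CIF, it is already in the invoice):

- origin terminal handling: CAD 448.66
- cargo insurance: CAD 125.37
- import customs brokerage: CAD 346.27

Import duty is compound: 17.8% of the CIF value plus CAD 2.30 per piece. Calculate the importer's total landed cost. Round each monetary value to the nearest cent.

CIF: the seller pays costs through ocean freight and marine insurance to the destination port.
Already in the invoice (seller's account under CIF): origin terminal, insurance — exclude.
The CIF price already equals the CIF value: 378222.62
Ad valorem component: 378222.62 × 17.8% = 67323.63
Specific component: 18625 × 2.30 = 42837.50
Import duty = 67323.63 + 42837.50 = 110161.13
Buyer bears: brokerage 346.27 + duty 110161.13 = 110507.40
Landed cost = invoice 378222.62 + 110507.40 = 488730.02

Total landed cost: CAD 488730.02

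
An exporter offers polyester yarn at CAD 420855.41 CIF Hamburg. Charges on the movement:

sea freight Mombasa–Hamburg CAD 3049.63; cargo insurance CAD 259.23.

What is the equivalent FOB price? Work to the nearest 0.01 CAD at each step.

From CIF to FOB, the seller no longer bears: freight, insurance.
FOB price = 420855.41 − 3049.63 − 259.23 = 417546.55

FOB price: CAD 417546.55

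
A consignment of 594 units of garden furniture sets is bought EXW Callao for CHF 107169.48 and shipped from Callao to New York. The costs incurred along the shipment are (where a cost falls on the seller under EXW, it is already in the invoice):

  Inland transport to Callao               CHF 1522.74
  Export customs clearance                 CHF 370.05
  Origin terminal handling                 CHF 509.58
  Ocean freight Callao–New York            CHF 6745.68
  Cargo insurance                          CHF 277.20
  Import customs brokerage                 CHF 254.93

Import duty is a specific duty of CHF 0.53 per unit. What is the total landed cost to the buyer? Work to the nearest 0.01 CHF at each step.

EXW: the seller makes goods available at their premises; the buyer bears all onward costs.
CIF value = EXW price + inland to port + export clearance + origin terminal + freight + insurance = 107169.48 + 1522.74 + 370.05 + 509.58 + 6745.68 + 277.20 = 116594.73
Import duty = 594 × 0.53 = 314.82
Buyer bears: inland to port 1522.74 + export clearance 370.05 + origin terminal 509.58 + freight 6745.68 + insurance 277.20 + brokerage 254.93 + duty 314.82 = 9995.00
Landed cost = invoice 107169.48 + 9995.00 = 117164.48

Total landed cost: CHF 117164.48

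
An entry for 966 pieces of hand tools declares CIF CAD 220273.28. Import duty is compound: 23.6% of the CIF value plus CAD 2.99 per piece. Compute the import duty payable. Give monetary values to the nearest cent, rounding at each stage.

Ad valorem component: 220273.28 × 23.6% = 51984.49
Specific component: 966 × 2.99 = 2888.34
Import duty = 51984.49 + 2888.34 = 54872.83

Import duty: CAD 54872.83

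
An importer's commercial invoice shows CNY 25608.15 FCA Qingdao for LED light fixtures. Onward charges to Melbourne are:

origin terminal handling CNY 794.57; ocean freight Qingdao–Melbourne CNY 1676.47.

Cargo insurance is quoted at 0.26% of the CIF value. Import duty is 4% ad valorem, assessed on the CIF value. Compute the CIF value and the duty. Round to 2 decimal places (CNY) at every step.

CIF value: CNY 28152.39; import duty: CNY 1126.10

Let C be the CIF value. C = FCA price + pre-shipment costs + freight + 0.26% × C
C − 0.26% × C = 25608.15 + 794.57 + 1676.47
0.9974 × C = 28079.19
C = 28079.19 / 0.9974 = 28152.39
Insurance premium = 0.26% × 28152.39 = 73.20
Import duty = 28152.39 × 4% = 1126.10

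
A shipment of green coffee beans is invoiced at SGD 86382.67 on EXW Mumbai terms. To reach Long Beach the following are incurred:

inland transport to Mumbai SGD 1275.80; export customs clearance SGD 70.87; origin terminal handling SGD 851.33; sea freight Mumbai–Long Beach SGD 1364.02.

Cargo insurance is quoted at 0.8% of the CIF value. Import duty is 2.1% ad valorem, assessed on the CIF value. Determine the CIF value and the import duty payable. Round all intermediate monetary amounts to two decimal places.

CIF value: SGD 90670.05; import duty: SGD 1904.07

Let C be the CIF value. C = EXW price + pre-shipment costs + freight + 0.8% × C
C − 0.8% × C = 86382.67 + 1275.80 + 70.87 + 851.33 + 1364.02
0.992 × C = 89944.69
C = 89944.69 / 0.992 = 90670.05
Insurance premium = 0.8% × 90670.05 = 725.36
Import duty = 90670.05 × 2.1% = 1904.07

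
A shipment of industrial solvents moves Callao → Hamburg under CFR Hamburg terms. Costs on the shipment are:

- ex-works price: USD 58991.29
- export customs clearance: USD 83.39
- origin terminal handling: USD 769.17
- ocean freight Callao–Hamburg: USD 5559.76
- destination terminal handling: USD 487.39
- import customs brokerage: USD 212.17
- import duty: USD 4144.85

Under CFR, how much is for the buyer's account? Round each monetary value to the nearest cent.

CFR: the seller pays costs through ocean freight to the destination port, but not insurance.
Seller's account: goods 58991.29 + export clearance 83.39 + origin terminal 769.17 + freight 5559.76 = 65403.61
Buyer's account: destination terminal 487.39 + brokerage 212.17 + duty 4144.85 = 4844.41

Buyer's account: USD 4844.41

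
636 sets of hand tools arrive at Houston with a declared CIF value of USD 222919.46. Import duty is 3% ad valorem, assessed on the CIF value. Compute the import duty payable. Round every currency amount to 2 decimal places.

Import duty = 222919.46 × 3% = 6687.58

Import duty: USD 6687.58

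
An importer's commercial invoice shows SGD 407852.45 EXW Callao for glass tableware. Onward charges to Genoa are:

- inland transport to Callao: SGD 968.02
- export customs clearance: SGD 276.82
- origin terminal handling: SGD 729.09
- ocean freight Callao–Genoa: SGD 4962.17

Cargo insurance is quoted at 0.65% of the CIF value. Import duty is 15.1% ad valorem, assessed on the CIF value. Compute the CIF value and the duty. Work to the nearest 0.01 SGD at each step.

CIF value: SGD 417502.32; import duty: SGD 63042.85

Let C be the CIF value. C = EXW price + pre-shipment costs + freight + 0.65% × C
C − 0.65% × C = 407852.45 + 968.02 + 276.82 + 729.09 + 4962.17
0.9935 × C = 414788.55
C = 414788.55 / 0.9935 = 417502.32
Insurance premium = 0.65% × 417502.32 = 2713.77
Import duty = 417502.32 × 15.1% = 63042.85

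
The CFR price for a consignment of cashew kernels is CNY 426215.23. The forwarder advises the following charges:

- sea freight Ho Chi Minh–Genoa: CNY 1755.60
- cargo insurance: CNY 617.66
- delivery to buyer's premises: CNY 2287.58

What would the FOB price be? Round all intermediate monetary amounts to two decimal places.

Not relevant to the conversion: delivery, insurance — on the buyer under both terms; not part of either seller's price.
From CFR to FOB, the seller no longer bears: freight.
FOB price = 426215.23 − 1755.60 = 424459.63

FOB price: CNY 424459.63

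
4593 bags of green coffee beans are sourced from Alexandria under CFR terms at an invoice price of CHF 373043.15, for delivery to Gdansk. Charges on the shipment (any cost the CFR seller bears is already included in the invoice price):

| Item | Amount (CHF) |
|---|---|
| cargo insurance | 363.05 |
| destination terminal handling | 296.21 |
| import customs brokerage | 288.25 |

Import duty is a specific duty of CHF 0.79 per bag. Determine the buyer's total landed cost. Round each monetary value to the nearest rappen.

Total landed cost: CHF 377619.13

CFR: the seller pays costs through ocean freight to the destination port, but not insurance.
CIF value = CFR price + insurance = 373043.15 + 363.05 = 373406.20
Import duty = 4593 × 0.79 = 3628.47
Buyer bears: insurance 363.05 + destination terminal 296.21 + brokerage 288.25 + duty 3628.47 = 4575.98
Landed cost = invoice 373043.15 + 4575.98 = 377619.13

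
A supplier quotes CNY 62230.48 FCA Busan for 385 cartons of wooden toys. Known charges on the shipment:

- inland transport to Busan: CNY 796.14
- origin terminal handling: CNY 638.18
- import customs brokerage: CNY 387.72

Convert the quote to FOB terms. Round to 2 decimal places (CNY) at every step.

Not relevant to the conversion: inland to port — on the seller under both FCA and FOB; already in the FCA price and stays in the FOB price. brokerage — on the buyer under both terms; not part of either seller's price.
From FCA to FOB, the seller additionally bears: origin terminal.
FOB price = 62230.48 + 638.18 = 62868.66

FOB price: CNY 62868.66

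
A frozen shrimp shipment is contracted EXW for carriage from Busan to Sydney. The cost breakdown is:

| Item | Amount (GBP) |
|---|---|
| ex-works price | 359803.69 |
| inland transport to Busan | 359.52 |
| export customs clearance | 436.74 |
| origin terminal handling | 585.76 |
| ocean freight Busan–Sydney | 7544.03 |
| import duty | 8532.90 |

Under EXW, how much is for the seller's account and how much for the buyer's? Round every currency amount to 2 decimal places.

EXW: the seller makes goods available at their premises; the buyer bears all onward costs.
Seller's account: goods 359803.69 = 359803.69
Buyer's account: inland to port 359.52 + export clearance 436.74 + origin terminal 585.76 + freight 7544.03 + duty 8532.90 = 17458.95

Seller: GBP 359803.69; buyer: GBP 17458.95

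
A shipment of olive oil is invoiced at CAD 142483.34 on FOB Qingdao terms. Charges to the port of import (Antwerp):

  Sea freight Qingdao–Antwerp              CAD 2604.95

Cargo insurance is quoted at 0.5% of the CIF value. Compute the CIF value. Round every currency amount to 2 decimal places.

Let C be the CIF value. C = FOB price + freight + 0.5% × C
C − 0.5% × C = 142483.34 + 2604.95
0.995 × C = 145088.29
C = 145088.29 / 0.995 = 145817.38
Insurance premium = 0.5% × 145817.38 = 729.09

CIF value: CAD 145817.38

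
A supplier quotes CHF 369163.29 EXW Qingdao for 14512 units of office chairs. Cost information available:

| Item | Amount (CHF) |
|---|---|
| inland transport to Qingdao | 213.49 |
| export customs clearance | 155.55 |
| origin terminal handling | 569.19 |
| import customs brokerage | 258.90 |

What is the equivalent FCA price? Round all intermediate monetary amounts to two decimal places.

Not relevant to the conversion: origin terminal, brokerage — on the buyer under both terms; not part of either seller's price.
From EXW to FCA, the seller additionally bears: inland to port, export clearance.
FCA price = 369163.29 + 213.49 + 155.55 = 369532.33

FCA price: CHF 369532.33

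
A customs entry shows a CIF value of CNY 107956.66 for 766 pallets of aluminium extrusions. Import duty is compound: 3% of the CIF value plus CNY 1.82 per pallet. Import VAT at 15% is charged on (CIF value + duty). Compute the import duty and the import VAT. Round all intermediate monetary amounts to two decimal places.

Ad valorem component: 107956.66 × 3% = 3238.70
Specific component: 766 × 1.82 = 1394.12
Import duty = 3238.70 + 1394.12 = 4632.82
VAT base = CIF + duty = 107956.66 + 4632.82 = 112589.48
Import VAT = 112589.48 × 15% = 16888.42

Import duty: CNY 4632.82; import VAT: CNY 16888.42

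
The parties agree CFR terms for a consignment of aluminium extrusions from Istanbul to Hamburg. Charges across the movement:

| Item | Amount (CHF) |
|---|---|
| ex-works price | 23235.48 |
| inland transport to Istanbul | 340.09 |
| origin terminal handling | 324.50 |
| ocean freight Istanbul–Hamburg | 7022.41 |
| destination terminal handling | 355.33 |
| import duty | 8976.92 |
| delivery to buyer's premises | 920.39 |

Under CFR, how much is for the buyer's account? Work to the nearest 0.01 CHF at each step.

CFR: the seller pays costs through ocean freight to the destination port, but not insurance.
Seller's account: goods 23235.48 + inland to port 340.09 + origin terminal 324.50 + freight 7022.41 = 30922.48
Buyer's account: destination terminal 355.33 + duty 8976.92 + delivery 920.39 = 10252.64

Buyer's account: CHF 10252.64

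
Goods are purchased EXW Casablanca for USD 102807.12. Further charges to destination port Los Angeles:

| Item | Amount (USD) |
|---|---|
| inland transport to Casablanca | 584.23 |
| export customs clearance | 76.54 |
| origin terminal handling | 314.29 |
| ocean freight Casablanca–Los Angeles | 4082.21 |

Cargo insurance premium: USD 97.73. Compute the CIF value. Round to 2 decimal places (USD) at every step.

CIF = EXW price + pre-shipment costs + freight + insurance
CIF = 102807.12 + 584.23 + 76.54 + 314.29 + 4082.21 + 97.73 = 107962.12

CIF value: USD 107962.12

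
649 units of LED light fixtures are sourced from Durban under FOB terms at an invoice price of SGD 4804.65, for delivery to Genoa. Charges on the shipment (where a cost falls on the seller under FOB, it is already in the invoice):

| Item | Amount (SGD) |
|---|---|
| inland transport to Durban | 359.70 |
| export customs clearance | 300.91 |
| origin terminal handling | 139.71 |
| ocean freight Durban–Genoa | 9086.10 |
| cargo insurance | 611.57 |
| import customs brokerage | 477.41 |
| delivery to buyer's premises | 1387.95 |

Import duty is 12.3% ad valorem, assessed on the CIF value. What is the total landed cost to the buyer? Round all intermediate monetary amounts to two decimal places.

FOB: the seller bears costs until goods are on board at the origin port; the buyer bears freight, insurance and all costs thereafter.
Already in the invoice (seller's account under FOB): inland to port, export clearance, origin terminal — exclude.
CIF value = FOB price + freight + insurance = 4804.65 + 9086.10 + 611.57 = 14502.32
Import duty = 14502.32 × 12.3% = 1783.79
Buyer bears: freight 9086.10 + insurance 611.57 + brokerage 477.41 + delivery 1387.95 + duty 1783.79 = 13346.82
Landed cost = invoice 4804.65 + 13346.82 = 18151.47

Total landed cost: SGD 18151.47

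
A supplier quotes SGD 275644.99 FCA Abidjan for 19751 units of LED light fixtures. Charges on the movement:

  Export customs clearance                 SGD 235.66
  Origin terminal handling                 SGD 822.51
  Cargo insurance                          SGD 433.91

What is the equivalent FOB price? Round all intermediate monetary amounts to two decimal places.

FOB price: SGD 276467.50

Not relevant to the conversion: export clearance — on the seller under both FCA and FOB; already in the FCA price and stays in the FOB price. insurance — on the buyer under both terms; not part of either seller's price.
From FCA to FOB, the seller additionally bears: origin terminal.
FOB price = 275644.99 + 822.51 = 276467.50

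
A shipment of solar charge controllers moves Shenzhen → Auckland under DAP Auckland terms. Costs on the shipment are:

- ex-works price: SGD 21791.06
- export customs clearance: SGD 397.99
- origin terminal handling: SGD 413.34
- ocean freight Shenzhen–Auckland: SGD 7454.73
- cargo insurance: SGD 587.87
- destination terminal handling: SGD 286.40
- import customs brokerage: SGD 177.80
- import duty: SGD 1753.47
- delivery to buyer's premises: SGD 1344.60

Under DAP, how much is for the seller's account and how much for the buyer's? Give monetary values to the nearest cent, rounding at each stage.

DAP: the seller bears all costs to the named destination except import duty and clearance.
Seller's account: goods 21791.06 + export clearance 397.99 + origin terminal 413.34 + freight 7454.73 + insurance 587.87 + destination terminal 286.40 + delivery 1344.60 = 32275.99
Buyer's account: brokerage 177.80 + duty 1753.47 = 1931.27

Seller: SGD 32275.99; buyer: SGD 1931.27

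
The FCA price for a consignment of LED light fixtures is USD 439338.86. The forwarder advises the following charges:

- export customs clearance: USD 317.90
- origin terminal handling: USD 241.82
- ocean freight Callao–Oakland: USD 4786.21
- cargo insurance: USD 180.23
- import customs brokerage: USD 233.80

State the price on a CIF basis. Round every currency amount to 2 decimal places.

Not relevant to the conversion: export clearance — on the seller under both FCA and CIF; already in the FCA price and stays in the CIF price. brokerage — on the buyer under both terms; not part of either seller's price.
From FCA to CIF, the seller additionally bears: origin terminal, freight, insurance.
CIF price = 439338.86 + 241.82 + 4786.21 + 180.23 = 444547.12

CIF price: USD 444547.12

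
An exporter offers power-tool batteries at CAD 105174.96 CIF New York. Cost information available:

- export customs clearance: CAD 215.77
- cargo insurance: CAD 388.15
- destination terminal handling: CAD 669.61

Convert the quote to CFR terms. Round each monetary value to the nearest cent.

Not relevant to the conversion: export clearance — on the seller under both CIF and CFR; already in the CIF price and stays in the CFR price. destination terminal — on the buyer under both terms; not part of either seller's price.
From CIF to CFR, the seller no longer bears: insurance.
CFR price = 105174.96 − 388.15 = 104786.81

CFR price: CAD 104786.81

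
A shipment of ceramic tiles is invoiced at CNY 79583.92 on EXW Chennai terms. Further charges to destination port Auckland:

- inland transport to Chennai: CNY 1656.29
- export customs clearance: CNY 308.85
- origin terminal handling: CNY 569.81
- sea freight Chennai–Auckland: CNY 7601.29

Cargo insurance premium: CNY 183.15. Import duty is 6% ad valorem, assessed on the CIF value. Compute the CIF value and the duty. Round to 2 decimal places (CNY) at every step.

CIF value: CNY 89903.31; import duty: CNY 5394.20

CIF = EXW price + pre-shipment costs + freight + insurance
CIF = 79583.92 + 1656.29 + 308.85 + 569.81 + 7601.29 + 183.15 = 89903.31
Import duty = 89903.31 × 6% = 5394.20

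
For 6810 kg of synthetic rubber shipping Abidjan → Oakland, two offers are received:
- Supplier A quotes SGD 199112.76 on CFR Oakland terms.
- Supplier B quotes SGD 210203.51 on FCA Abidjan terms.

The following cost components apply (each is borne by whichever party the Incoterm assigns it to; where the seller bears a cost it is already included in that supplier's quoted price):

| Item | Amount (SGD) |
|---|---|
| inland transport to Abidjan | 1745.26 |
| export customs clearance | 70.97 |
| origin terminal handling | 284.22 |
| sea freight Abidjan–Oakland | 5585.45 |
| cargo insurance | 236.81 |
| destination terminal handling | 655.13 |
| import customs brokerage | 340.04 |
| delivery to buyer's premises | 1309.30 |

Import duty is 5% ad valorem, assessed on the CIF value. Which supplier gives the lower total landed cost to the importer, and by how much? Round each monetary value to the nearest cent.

Supplier A is cheaper by SGD 17808.44

Supplier A (CFR):
CIF value = CFR price + insurance = 199112.76 + 236.81 = 199349.57
Import duty = 199349.57 × 5% = 9967.48
Buyer bears (A): 236.81 + 655.13 + 340.04 + 1309.30 = 2541.28
Landed cost (A) = invoice 199112.76 + 2541.28 + duty 9967.48 = 211621.52
Supplier B (FCA):
CIF value = FCA price + origin terminal + freight + insurance = 210203.51 + 284.22 + 5585.45 + 236.81 = 216309.99
Import duty = 216309.99 × 5% = 10815.50
Buyer bears (B): 284.22 + 5585.45 + 236.81 + 655.13 + 340.04 + 1309.30 = 8410.95
Landed cost (B) = invoice 210203.51 + 8410.95 + duty 10815.50 = 229429.96
Difference = |211621.52 − 229429.96| = 17808.44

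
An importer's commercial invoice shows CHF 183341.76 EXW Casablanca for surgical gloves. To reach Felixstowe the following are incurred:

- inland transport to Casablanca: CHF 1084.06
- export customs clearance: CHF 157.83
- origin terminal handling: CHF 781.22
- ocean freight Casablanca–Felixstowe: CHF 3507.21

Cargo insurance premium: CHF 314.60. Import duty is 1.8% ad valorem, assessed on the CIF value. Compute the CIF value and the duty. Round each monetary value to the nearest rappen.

CIF value: CHF 189186.68; import duty: CHF 3405.36

CIF = EXW price + pre-shipment costs + freight + insurance
CIF = 183341.76 + 1084.06 + 157.83 + 781.22 + 3507.21 + 314.60 = 189186.68
Import duty = 189186.68 × 1.8% = 3405.36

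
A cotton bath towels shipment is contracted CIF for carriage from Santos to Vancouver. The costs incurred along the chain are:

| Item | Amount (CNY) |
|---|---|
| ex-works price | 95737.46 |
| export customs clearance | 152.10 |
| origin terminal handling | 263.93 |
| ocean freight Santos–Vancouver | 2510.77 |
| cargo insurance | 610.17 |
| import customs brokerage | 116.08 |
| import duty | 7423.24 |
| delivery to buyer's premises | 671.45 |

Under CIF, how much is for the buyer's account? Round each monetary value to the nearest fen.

CIF: the seller pays costs through ocean freight and marine insurance to the destination port.
Seller's account: goods 95737.46 + export clearance 152.10 + origin terminal 263.93 + freight 2510.77 + insurance 610.17 = 99274.43
Buyer's account: brokerage 116.08 + duty 7423.24 + delivery 671.45 = 8210.77

Buyer's account: CNY 8210.77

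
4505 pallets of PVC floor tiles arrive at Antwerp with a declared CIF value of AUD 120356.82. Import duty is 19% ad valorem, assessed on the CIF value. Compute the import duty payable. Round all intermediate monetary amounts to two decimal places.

Import duty: AUD 22867.80

Import duty = 120356.82 × 19% = 22867.80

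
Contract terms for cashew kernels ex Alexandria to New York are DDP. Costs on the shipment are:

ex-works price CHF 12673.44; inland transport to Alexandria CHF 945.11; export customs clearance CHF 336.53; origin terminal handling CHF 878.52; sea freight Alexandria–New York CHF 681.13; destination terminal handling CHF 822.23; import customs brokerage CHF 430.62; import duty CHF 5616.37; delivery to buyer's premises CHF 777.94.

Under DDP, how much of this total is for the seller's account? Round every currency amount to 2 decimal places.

DDP: the seller bears all costs including import duty.
Seller's account: goods 12673.44 + inland to port 945.11 + export clearance 336.53 + origin terminal 878.52 + freight 681.13 + destination terminal 822.23 + brokerage 430.62 + duty 5616.37 + delivery 777.94 = 23161.89
Buyer's account: 0.00

Seller's account: CHF 23161.89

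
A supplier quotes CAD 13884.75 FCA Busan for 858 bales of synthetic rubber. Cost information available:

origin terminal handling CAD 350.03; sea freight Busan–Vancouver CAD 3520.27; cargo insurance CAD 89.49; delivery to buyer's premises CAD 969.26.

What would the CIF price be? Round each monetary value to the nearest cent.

Not relevant to the conversion: delivery — on the buyer under both terms; not part of either seller's price.
From FCA to CIF, the seller additionally bears: origin terminal, freight, insurance.
CIF price = 13884.75 + 350.03 + 3520.27 + 89.49 = 17844.54

CIF price: CAD 17844.54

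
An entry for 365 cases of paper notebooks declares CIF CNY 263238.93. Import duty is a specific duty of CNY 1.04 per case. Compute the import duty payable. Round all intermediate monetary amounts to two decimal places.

Import duty = 365 × 1.04 = 379.60

Import duty: CNY 379.60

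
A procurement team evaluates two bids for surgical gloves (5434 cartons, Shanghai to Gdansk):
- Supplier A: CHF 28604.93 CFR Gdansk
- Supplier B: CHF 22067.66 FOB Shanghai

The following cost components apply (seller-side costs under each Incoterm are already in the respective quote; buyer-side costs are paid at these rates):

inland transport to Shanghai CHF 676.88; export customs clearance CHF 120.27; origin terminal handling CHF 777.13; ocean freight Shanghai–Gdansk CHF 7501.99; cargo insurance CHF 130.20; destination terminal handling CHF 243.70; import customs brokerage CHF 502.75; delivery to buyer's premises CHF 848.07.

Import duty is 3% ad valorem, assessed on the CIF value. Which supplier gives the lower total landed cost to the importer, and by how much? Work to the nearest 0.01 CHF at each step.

Supplier A is cheaper by CHF 993.67

Supplier A (CFR):
CIF value = CFR price + insurance = 28604.93 + 130.20 = 28735.13
Import duty = 28735.13 × 3% = 862.05
Buyer bears (A): 130.20 + 243.70 + 502.75 + 848.07 = 1724.72
Landed cost (A) = invoice 28604.93 + 1724.72 + duty 862.05 = 31191.70
Supplier B (FOB):
CIF value = FOB price + freight + insurance = 22067.66 + 7501.99 + 130.20 = 29699.85
Import duty = 29699.85 × 3% = 891.00
Buyer bears (B): 7501.99 + 130.20 + 243.70 + 502.75 + 848.07 = 9226.71
Landed cost (B) = invoice 22067.66 + 9226.71 + duty 891.00 = 32185.37
Difference = |31191.70 − 32185.37| = 993.67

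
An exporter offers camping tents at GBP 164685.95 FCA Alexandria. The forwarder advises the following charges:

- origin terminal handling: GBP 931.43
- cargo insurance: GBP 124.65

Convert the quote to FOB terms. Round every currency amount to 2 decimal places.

Not relevant to the conversion: insurance — on the buyer under both terms; not part of either seller's price.
From FCA to FOB, the seller additionally bears: origin terminal.
FOB price = 164685.95 + 931.43 = 165617.38

FOB price: GBP 165617.38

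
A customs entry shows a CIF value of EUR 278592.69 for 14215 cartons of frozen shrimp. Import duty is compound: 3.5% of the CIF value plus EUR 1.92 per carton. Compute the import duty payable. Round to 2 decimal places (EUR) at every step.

Ad valorem component: 278592.69 × 3.5% = 9750.74
Specific component: 14215 × 1.92 = 27292.80
Import duty = 9750.74 + 27292.80 = 37043.54

Import duty: EUR 37043.54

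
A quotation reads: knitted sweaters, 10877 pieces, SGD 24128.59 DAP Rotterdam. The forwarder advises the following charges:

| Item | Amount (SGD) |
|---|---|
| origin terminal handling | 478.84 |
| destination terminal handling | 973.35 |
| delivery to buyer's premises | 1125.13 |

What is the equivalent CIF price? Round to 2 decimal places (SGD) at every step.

CIF price: SGD 22030.11

Not relevant to the conversion: origin terminal — on the seller under both DAP and CIF; already in the DAP price and stays in the CIF price.
From DAP to CIF, the seller no longer bears: destination terminal, delivery.
CIF price = 24128.59 − 973.35 − 1125.13 = 22030.11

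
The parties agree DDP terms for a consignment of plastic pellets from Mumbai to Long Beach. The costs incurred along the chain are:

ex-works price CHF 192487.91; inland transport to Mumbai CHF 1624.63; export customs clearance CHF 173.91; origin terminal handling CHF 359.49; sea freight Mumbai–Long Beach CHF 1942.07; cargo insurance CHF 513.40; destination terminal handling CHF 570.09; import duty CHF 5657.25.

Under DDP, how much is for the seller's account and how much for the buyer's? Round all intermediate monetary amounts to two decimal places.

Seller: CHF 203328.75; buyer: CHF 0.00

DDP: the seller bears all costs including import duty.
Seller's account: goods 192487.91 + inland to port 1624.63 + export clearance 173.91 + origin terminal 359.49 + freight 1942.07 + insurance 513.40 + destination terminal 570.09 + duty 5657.25 = 203328.75
Buyer's account: 0.00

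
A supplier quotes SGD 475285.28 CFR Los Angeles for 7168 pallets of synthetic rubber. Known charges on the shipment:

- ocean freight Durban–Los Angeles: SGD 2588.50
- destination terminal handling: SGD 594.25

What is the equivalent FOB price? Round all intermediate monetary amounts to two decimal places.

FOB price: SGD 472696.78

Not relevant to the conversion: destination terminal — on the buyer under both terms; not part of either seller's price.
From CFR to FOB, the seller no longer bears: freight.
FOB price = 475285.28 − 2588.50 = 472696.78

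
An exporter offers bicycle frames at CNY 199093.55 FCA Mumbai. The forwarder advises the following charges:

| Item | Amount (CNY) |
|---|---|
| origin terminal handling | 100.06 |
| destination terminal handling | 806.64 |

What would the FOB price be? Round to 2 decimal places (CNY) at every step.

FOB price: CNY 199193.61

Not relevant to the conversion: destination terminal — on the buyer under both terms; not part of either seller's price.
From FCA to FOB, the seller additionally bears: origin terminal.
FOB price = 199093.55 + 100.06 = 199193.61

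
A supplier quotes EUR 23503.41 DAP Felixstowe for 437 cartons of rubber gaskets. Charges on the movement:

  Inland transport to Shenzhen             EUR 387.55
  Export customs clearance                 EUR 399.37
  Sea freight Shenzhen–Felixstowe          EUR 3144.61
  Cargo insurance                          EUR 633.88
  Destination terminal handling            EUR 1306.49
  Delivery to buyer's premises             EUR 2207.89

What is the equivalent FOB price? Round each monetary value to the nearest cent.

FOB price: EUR 16210.54

Not relevant to the conversion: inland to port, export clearance — on the seller under both DAP and FOB; already in the DAP price and stays in the FOB price.
From DAP to FOB, the seller no longer bears: freight, insurance, destination terminal, delivery.
FOB price = 23503.41 − 3144.61 − 633.88 − 1306.49 − 2207.89 = 16210.54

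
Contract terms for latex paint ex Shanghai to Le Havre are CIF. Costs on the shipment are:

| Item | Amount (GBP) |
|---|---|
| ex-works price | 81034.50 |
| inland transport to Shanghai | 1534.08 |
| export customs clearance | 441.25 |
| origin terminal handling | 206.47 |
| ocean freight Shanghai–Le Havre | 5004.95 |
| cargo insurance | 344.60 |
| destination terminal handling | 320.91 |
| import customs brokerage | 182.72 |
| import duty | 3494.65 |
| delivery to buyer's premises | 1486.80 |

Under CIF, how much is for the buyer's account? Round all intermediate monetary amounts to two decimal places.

Buyer's account: GBP 5485.08

CIF: the seller pays costs through ocean freight and marine insurance to the destination port.
Seller's account: goods 81034.50 + inland to port 1534.08 + export clearance 441.25 + origin terminal 206.47 + freight 5004.95 + insurance 344.60 = 88565.85
Buyer's account: destination terminal 320.91 + brokerage 182.72 + duty 3494.65 + delivery 1486.80 = 5485.08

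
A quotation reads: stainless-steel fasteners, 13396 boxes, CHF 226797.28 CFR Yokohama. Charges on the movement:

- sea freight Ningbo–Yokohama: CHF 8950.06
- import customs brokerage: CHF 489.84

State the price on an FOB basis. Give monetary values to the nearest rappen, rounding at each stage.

Not relevant to the conversion: brokerage — on the buyer under both terms; not part of either seller's price.
From CFR to FOB, the seller no longer bears: freight.
FOB price = 226797.28 − 8950.06 = 217847.22

FOB price: CHF 217847.22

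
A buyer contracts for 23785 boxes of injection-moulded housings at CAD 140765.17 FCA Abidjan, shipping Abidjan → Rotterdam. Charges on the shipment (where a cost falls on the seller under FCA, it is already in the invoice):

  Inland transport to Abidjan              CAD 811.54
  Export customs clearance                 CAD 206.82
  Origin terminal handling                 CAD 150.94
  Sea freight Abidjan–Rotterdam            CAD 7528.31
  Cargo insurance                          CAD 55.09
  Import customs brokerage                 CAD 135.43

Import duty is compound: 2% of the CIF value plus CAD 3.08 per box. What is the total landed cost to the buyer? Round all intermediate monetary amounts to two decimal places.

Total landed cost: CAD 224862.73

FCA: the seller delivers export-cleared goods to the carrier; the buyer bears costs from that point.
Already in the invoice (seller's account under FCA): inland to port, export clearance — exclude.
CIF value = FCA price + origin terminal + freight + insurance = 140765.17 + 150.94 + 7528.31 + 55.09 = 148499.51
Ad valorem component: 148499.51 × 2% = 2969.99
Specific component: 23785 × 3.08 = 73257.80
Import duty = 2969.99 + 73257.80 = 76227.79
Buyer bears: origin terminal 150.94 + freight 7528.31 + insurance 55.09 + brokerage 135.43 + duty 76227.79 = 84097.56
Landed cost = invoice 140765.17 + 84097.56 = 224862.73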